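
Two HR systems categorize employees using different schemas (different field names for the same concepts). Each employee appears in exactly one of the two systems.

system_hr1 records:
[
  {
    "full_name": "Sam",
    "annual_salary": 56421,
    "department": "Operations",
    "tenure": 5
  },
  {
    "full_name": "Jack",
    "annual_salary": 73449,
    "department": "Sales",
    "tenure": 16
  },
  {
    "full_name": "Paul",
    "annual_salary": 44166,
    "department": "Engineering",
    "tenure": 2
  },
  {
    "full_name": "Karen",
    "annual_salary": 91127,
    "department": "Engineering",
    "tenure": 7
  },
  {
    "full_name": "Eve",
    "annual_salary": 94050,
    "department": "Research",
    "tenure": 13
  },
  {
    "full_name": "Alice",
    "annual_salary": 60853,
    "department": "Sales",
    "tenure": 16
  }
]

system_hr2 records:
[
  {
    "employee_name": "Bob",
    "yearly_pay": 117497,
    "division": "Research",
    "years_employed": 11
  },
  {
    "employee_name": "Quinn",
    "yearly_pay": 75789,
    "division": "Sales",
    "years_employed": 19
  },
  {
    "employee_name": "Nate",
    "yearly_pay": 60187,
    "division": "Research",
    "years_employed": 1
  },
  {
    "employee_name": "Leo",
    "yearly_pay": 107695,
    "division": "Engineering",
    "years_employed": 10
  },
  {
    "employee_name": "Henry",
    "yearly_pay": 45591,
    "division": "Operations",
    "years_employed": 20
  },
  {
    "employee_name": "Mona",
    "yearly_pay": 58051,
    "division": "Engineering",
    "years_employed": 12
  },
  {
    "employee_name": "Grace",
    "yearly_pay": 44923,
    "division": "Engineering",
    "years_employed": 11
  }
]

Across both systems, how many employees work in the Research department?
3

Schema mapping: "department" (system_hr1) = "division" (system_hr2) = department

Research employees in system_hr1: 1
Research employees in system_hr2: 2

Total in Research: 1 + 2 = 3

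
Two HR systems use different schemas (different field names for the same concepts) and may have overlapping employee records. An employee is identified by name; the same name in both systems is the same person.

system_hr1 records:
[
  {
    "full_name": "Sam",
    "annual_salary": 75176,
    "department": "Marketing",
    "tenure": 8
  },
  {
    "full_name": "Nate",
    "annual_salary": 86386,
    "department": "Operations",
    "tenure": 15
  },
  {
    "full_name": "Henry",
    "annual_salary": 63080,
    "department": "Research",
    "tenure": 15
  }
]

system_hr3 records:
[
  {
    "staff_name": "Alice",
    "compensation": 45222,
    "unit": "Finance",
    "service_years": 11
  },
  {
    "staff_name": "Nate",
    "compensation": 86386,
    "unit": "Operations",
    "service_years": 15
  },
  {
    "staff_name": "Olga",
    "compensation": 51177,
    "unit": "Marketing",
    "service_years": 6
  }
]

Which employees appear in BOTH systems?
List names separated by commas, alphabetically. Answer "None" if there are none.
Nate

Schema mapping: "full_name" (system_hr1) = "staff_name" (system_hr3) = employee name

Names in system_hr1: ['Henry', 'Nate', 'Sam']
Names in system_hr3: ['Alice', 'Nate', 'Olga']

Intersection: ['Nate']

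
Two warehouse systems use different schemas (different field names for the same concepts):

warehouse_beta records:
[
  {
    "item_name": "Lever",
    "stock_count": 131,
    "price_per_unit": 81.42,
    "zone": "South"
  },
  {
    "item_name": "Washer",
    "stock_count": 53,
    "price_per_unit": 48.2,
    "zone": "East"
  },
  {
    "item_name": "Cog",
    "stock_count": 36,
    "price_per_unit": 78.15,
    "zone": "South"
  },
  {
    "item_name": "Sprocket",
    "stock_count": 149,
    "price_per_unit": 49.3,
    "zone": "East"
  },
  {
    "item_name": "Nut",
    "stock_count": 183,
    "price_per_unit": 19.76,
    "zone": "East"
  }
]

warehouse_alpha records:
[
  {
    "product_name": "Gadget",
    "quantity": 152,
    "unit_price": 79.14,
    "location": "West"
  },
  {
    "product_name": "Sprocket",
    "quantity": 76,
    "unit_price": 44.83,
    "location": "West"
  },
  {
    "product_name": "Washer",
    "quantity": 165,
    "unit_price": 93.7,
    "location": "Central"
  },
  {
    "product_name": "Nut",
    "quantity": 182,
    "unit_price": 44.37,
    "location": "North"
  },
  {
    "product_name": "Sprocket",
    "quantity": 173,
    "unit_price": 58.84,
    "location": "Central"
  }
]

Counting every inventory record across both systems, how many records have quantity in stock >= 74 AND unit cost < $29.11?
1

Schema mappings:
- "stock_count" (warehouse_beta) = "quantity" (warehouse_alpha) = quantity
- "price_per_unit" (warehouse_beta) = "unit_price" (warehouse_alpha) = unit cost

Records meeting both conditions in warehouse_beta: 1
Records meeting both conditions in warehouse_alpha: 0

Total: 1 + 0 = 1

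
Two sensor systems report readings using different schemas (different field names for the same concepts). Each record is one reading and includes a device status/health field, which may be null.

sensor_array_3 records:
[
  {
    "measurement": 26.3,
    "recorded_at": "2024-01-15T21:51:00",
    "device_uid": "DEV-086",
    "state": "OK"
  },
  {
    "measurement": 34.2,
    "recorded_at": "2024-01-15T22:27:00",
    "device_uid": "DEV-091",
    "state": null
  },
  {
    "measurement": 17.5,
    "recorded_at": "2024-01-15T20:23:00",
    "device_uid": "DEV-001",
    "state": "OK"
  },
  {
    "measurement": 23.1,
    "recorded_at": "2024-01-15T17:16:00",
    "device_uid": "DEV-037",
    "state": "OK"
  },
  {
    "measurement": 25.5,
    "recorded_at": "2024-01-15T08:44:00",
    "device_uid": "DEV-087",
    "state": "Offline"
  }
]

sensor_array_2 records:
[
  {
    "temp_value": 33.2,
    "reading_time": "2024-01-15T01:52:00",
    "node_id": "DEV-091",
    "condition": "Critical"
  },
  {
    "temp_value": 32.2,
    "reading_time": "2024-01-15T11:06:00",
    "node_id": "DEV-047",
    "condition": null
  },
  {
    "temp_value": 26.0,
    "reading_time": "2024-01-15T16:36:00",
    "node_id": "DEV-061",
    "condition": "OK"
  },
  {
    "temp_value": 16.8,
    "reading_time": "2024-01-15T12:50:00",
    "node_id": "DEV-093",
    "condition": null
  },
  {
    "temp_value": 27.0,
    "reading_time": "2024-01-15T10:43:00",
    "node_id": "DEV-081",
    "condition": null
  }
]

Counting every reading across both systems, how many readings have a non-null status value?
6

Schema mapping: "state" (sensor_array_3) = "condition" (sensor_array_2) = status

Non-null in sensor_array_3: 4
Non-null in sensor_array_2: 2

Total non-null: 4 + 2 = 6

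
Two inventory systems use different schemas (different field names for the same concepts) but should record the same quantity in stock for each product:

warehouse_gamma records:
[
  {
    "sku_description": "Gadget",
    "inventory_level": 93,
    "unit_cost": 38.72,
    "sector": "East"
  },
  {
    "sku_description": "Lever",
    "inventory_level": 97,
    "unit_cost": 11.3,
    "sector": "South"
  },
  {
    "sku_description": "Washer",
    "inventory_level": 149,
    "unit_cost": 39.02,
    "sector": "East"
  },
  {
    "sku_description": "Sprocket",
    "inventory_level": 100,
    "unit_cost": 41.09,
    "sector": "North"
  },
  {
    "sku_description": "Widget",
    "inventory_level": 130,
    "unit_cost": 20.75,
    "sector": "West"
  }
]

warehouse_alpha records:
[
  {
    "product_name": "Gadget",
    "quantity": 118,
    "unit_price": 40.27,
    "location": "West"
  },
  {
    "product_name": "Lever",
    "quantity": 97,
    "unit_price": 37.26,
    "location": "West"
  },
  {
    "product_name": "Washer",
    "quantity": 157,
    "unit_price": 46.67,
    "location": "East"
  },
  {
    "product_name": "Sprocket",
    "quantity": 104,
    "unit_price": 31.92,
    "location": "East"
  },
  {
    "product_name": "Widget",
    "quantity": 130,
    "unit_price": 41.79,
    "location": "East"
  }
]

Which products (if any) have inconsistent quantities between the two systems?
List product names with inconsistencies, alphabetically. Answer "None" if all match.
Gadget, Sprocket, Washer

Schema mappings:
- "sku_description" (warehouse_gamma) = "product_name" (warehouse_alpha) = product name
- "inventory_level" (warehouse_gamma) = "quantity" (warehouse_alpha) = quantity

Comparison:
  Gadget: 93 vs 118 - MISMATCH
  Lever: 97 vs 97 - MATCH
  Washer: 149 vs 157 - MISMATCH
  Sprocket: 100 vs 104 - MISMATCH
  Widget: 130 vs 130 - MATCH

Products with inconsistencies: Gadget, Sprocket, Washer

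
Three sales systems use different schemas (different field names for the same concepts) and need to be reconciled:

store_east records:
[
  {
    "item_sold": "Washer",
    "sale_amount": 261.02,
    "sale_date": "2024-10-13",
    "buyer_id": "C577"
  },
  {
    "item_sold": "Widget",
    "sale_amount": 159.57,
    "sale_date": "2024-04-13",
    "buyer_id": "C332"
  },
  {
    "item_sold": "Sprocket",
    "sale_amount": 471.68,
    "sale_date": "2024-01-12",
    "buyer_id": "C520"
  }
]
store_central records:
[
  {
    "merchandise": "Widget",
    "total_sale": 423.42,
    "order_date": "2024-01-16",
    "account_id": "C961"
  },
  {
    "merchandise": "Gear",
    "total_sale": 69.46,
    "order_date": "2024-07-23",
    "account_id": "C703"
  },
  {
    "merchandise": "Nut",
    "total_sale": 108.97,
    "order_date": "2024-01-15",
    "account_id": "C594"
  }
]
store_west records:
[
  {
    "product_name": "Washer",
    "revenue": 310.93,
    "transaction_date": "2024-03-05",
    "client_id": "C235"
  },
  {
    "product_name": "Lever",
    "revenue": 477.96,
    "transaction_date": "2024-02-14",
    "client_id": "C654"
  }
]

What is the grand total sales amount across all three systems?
2283.01

Schema reconciliation - all amount fields map to sale amount:

store_east (sale_amount): 892.27
store_central (total_sale): 601.85
store_west (revenue): 788.89

Grand total: 2283.01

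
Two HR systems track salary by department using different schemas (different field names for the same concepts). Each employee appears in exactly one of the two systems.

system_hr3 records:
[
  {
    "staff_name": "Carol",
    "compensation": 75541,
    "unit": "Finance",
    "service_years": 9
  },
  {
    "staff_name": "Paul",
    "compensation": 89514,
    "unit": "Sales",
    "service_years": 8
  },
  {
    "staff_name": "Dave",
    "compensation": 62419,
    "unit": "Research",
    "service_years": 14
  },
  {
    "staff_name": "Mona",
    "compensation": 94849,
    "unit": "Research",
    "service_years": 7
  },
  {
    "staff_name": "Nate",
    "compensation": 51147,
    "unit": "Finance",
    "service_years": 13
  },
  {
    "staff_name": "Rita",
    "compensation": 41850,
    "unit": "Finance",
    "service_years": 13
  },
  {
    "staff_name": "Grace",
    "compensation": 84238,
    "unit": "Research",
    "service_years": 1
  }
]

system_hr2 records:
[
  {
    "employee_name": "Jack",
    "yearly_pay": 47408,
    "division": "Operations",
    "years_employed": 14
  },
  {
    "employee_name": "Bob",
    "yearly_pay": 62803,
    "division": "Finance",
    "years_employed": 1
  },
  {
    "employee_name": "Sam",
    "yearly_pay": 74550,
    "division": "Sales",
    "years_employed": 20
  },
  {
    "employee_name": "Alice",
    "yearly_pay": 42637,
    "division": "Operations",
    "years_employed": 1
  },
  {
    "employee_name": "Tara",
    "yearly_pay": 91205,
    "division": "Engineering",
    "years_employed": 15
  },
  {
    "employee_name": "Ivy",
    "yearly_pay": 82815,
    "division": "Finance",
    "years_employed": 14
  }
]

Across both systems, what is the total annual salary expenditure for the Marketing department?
0

Schema mappings:
- "unit" (system_hr3) = "division" (system_hr2) = department
- "compensation" (system_hr3) = "yearly_pay" (system_hr2) = salary

Marketing salaries from system_hr3: 0
Marketing salaries from system_hr2: 0

Total: 0 + 0 = 0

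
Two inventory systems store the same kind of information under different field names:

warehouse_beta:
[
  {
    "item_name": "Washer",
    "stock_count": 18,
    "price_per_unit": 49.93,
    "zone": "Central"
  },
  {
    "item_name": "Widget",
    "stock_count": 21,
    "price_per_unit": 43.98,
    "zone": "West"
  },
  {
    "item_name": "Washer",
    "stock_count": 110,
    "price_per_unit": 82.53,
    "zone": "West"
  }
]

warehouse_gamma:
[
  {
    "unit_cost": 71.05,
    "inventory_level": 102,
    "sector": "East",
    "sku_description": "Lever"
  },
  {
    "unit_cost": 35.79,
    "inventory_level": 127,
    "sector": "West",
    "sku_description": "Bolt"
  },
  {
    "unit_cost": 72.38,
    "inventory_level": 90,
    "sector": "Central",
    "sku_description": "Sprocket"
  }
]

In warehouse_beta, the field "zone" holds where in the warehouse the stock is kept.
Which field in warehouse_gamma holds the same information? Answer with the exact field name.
sector

In warehouse_beta, "zone" holds where in the warehouse the stock is kept.
The fields in warehouse_gamma are: "unit_cost", "inventory_level", "sector", "sku_description".
"sector" is the match: the name refers to the same concept and its values are area labels (e.g. 'Central', 'East').
The other fields ("unit_cost", "inventory_level", "sku_description") hold different kinds of data.

So "zone" in warehouse_beta corresponds to "sector" in warehouse_gamma.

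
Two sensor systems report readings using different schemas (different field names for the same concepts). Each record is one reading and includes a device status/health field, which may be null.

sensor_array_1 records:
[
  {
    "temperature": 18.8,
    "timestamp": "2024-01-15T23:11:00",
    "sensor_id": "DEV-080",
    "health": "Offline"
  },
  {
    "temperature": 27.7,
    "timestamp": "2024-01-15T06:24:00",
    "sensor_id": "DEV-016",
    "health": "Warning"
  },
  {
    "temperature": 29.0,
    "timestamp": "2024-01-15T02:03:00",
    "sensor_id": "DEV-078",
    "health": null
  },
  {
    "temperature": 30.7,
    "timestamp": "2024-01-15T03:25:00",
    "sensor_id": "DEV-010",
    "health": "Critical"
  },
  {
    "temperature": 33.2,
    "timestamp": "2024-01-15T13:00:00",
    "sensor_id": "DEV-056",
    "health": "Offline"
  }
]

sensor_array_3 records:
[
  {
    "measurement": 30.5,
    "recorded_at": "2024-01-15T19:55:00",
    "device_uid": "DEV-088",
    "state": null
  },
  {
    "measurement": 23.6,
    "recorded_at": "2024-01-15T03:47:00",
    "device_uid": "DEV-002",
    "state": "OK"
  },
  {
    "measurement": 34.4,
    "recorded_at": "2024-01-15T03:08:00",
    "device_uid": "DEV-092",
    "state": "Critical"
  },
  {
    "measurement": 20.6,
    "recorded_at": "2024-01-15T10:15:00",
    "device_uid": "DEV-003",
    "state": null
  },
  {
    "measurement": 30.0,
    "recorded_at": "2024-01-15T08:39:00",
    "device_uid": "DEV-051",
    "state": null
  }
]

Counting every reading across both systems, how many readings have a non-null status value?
6

Schema mapping: "health" (sensor_array_1) = "state" (sensor_array_3) = status

Non-null in sensor_array_1: 4
Non-null in sensor_array_3: 2

Total non-null: 4 + 2 = 6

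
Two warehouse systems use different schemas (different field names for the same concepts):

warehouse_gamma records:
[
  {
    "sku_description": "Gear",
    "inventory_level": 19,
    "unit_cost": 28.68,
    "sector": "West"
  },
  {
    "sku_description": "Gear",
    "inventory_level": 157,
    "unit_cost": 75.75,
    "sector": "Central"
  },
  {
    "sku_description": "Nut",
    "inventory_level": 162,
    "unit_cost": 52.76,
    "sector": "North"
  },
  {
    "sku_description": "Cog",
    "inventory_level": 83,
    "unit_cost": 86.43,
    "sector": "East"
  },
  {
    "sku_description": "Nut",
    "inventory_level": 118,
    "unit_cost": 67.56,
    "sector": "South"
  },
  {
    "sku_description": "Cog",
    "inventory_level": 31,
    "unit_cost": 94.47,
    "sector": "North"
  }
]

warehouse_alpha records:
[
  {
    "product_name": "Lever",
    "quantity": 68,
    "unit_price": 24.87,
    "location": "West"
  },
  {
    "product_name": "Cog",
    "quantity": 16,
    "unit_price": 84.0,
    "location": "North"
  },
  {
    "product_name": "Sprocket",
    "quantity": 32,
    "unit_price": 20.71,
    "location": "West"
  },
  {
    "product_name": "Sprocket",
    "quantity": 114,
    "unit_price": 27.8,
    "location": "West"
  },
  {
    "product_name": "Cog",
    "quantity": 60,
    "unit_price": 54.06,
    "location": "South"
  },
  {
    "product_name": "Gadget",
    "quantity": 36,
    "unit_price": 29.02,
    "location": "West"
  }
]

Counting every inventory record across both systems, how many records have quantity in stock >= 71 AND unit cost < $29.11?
1

Schema mappings:
- "inventory_level" (warehouse_gamma) = "quantity" (warehouse_alpha) = quantity
- "unit_cost" (warehouse_gamma) = "unit_price" (warehouse_alpha) = unit cost

Records meeting both conditions in warehouse_gamma: 0
Records meeting both conditions in warehouse_alpha: 1

Total: 0 + 1 = 1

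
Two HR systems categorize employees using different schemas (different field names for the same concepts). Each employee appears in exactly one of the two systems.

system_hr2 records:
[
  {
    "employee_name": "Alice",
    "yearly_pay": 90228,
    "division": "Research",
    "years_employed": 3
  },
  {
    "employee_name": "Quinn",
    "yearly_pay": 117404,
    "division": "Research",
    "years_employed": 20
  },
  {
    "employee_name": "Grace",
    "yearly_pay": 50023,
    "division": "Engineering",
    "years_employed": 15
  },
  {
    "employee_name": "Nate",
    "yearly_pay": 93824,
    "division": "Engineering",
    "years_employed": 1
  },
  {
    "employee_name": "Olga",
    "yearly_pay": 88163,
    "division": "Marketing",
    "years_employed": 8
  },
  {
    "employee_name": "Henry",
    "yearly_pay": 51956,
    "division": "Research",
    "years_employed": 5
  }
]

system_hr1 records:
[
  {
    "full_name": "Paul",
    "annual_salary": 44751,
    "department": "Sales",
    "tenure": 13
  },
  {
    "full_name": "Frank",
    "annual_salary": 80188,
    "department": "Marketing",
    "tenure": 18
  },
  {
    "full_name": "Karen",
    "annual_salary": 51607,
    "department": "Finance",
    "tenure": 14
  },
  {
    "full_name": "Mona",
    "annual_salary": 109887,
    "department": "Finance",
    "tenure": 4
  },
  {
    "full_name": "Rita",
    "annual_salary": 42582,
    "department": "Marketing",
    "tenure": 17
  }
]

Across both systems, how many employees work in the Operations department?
0

Schema mapping: "division" (system_hr2) = "department" (system_hr1) = department

Operations employees in system_hr2: 0
Operations employees in system_hr1: 0

Total in Operations: 0 + 0 = 0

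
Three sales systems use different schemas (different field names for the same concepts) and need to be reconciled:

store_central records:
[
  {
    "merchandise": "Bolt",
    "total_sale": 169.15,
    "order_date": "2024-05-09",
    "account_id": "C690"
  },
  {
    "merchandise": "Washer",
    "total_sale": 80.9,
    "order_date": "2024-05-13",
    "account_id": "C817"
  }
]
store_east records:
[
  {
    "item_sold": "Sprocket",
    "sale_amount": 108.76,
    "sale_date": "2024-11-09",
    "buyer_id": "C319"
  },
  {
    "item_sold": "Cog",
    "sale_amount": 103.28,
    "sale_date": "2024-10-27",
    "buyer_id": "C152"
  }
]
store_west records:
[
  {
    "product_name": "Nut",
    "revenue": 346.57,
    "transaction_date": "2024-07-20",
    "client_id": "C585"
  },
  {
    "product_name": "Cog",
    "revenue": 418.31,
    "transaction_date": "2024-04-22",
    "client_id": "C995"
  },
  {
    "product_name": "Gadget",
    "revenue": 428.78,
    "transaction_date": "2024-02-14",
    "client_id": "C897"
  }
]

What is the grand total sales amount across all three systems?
1655.75

Schema reconciliation - all amount fields map to sale amount:

store_central (total_sale): 250.05
store_east (sale_amount): 212.04
store_west (revenue): 1193.66

Grand total: 1655.75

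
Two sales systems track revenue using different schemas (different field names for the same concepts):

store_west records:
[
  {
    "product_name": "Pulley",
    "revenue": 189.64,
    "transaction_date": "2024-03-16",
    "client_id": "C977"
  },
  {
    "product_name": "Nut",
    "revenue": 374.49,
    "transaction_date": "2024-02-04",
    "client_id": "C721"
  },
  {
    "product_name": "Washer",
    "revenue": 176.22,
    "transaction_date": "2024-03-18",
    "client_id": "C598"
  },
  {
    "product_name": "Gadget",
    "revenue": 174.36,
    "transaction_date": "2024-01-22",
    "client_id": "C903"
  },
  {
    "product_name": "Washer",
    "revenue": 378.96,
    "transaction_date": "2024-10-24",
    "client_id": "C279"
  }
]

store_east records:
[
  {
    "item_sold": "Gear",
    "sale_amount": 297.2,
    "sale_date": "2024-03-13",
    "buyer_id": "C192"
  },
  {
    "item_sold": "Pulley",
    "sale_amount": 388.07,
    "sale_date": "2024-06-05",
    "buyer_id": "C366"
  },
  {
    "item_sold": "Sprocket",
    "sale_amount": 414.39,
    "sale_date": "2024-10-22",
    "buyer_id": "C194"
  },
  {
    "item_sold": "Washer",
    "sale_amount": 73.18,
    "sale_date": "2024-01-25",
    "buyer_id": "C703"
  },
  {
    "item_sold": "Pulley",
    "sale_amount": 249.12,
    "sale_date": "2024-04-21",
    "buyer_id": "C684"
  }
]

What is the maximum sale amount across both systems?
414.39

Reconcile: "revenue" (store_west) = "sale_amount" (store_east) = sale amount

Maximum in store_west: 378.96
Maximum in store_east: 414.39

Overall maximum: max(378.96, 414.39) = 414.39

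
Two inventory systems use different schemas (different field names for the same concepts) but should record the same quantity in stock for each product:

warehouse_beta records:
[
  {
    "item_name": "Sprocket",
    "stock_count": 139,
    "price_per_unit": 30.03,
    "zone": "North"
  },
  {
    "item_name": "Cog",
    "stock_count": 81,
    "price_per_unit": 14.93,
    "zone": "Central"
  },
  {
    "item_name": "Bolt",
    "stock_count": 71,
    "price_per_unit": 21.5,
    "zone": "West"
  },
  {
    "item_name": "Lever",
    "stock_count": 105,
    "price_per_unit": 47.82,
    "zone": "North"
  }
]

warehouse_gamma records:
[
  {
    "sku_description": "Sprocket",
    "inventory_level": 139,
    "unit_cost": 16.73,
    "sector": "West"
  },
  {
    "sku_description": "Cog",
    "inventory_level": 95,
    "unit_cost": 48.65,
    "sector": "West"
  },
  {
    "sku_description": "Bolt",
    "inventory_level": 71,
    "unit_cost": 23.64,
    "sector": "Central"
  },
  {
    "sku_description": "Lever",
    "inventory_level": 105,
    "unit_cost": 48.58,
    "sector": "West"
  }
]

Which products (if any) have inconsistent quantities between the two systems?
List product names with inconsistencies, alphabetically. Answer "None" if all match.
Cog

Schema mappings:
- "item_name" (warehouse_beta) = "sku_description" (warehouse_gamma) = product name
- "stock_count" (warehouse_beta) = "inventory_level" (warehouse_gamma) = quantity

Comparison:
  Sprocket: 139 vs 139 - MATCH
  Cog: 81 vs 95 - MISMATCH
  Bolt: 71 vs 71 - MATCH
  Lever: 105 vs 105 - MATCH

Products with inconsistencies: Cog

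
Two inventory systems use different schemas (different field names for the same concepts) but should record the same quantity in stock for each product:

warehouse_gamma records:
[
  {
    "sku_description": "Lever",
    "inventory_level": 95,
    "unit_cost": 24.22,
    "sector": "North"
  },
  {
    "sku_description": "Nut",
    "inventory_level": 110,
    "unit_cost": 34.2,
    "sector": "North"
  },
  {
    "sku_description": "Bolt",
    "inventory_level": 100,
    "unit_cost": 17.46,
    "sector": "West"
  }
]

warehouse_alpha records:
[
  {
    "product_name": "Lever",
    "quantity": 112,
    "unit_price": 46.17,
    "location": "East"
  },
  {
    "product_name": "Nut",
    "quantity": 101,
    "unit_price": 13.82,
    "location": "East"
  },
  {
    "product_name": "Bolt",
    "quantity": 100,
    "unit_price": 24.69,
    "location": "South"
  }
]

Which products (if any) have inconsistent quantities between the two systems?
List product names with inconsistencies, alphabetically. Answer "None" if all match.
Lever, Nut

Schema mappings:
- "sku_description" (warehouse_gamma) = "product_name" (warehouse_alpha) = product name
- "inventory_level" (warehouse_gamma) = "quantity" (warehouse_alpha) = quantity

Comparison:
  Lever: 95 vs 112 - MISMATCH
  Nut: 110 vs 101 - MISMATCH
  Bolt: 100 vs 100 - MATCH

Products with inconsistencies: Lever, Nut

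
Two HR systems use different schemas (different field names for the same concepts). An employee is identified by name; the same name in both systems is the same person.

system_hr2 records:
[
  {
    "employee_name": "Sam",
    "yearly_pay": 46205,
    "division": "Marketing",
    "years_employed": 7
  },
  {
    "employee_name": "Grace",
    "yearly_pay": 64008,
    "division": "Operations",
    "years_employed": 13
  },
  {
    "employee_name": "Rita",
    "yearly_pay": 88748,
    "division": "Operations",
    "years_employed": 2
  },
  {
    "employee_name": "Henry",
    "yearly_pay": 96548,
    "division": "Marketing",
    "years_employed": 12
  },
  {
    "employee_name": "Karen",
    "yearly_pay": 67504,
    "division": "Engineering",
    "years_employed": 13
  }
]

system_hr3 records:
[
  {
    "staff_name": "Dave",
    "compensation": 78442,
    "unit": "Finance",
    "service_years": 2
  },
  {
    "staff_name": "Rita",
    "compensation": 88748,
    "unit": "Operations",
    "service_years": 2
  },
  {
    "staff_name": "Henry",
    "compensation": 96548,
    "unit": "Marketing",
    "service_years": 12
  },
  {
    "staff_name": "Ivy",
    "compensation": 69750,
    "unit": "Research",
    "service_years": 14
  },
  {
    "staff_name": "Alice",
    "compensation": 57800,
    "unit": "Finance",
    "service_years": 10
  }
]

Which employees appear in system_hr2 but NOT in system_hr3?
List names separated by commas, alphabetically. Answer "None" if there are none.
Grace, Karen, Sam

Schema mapping: "employee_name" (system_hr2) = "staff_name" (system_hr3) = employee name

Names in system_hr2: ['Grace', 'Henry', 'Karen', 'Rita', 'Sam']
Names in system_hr3: ['Alice', 'Dave', 'Henry', 'Ivy', 'Rita']

In system_hr2 but not system_hr3: ['Grace', 'Karen', 'Sam']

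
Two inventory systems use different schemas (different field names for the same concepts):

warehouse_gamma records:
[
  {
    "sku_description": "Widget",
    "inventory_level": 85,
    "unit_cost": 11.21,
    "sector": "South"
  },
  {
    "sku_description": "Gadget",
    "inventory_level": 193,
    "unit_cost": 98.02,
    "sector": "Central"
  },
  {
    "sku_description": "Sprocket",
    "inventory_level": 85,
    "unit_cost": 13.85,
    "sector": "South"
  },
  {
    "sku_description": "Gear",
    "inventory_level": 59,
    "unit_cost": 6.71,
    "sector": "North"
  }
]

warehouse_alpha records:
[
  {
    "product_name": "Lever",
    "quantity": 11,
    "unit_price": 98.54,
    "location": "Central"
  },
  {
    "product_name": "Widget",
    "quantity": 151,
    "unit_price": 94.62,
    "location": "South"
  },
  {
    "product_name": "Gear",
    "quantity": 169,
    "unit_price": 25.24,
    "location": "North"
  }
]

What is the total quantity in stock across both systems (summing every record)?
753

To reconcile these schemas, identify the field holding the quantity in stock in each system:
1. In warehouse_gamma it is "inventory_level"
2. In warehouse_alpha it is "quantity"

From warehouse_gamma: 85 + 193 + 85 + 59 = 422
From warehouse_alpha: 11 + 151 + 169 = 331

Total: 422 + 331 = 753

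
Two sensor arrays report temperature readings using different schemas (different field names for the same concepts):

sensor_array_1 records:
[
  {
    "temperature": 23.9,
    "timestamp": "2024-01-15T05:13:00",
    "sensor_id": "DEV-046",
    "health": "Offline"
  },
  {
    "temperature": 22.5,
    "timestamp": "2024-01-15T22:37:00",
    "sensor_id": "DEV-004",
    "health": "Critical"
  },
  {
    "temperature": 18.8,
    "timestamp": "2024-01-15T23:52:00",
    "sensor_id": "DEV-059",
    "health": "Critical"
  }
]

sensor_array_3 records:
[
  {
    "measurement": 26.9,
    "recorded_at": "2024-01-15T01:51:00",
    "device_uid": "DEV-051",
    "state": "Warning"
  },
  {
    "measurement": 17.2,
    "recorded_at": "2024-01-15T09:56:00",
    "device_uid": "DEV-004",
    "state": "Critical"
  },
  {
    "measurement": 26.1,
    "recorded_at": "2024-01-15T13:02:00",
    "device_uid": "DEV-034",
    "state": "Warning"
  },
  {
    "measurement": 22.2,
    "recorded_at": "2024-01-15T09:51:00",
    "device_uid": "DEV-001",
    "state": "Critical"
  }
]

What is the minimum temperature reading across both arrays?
17.2

Schema mapping: "temperature" (sensor_array_1) = "measurement" (sensor_array_3) = temperature reading

Minimum in sensor_array_1: 18.8
Minimum in sensor_array_3: 17.2

Overall minimum: min(18.8, 17.2) = 17.2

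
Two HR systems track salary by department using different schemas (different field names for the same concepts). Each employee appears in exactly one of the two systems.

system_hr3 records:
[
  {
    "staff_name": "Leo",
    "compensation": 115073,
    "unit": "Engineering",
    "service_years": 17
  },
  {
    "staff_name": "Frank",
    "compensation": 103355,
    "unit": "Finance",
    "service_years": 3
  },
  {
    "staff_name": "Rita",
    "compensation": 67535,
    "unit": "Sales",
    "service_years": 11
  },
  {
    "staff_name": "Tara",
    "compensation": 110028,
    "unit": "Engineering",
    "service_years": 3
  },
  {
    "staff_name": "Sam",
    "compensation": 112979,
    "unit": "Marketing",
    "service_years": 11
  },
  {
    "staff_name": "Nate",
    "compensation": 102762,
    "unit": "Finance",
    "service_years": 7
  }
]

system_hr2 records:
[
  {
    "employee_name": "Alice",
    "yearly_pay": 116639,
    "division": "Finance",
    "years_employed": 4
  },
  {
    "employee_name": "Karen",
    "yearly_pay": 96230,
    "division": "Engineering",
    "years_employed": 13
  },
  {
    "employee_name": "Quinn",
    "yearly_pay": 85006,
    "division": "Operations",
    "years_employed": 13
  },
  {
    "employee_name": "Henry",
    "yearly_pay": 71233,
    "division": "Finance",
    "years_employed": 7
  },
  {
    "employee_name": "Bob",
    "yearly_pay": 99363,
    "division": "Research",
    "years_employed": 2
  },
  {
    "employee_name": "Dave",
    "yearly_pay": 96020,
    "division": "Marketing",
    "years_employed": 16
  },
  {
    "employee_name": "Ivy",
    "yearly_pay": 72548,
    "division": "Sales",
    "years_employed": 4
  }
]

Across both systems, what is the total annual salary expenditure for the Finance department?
393989

Schema mappings:
- "unit" (system_hr3) = "division" (system_hr2) = department
- "compensation" (system_hr3) = "yearly_pay" (system_hr2) = salary

Finance salaries from system_hr3: 206117
Finance salaries from system_hr2: 187872

Total: 206117 + 187872 = 393989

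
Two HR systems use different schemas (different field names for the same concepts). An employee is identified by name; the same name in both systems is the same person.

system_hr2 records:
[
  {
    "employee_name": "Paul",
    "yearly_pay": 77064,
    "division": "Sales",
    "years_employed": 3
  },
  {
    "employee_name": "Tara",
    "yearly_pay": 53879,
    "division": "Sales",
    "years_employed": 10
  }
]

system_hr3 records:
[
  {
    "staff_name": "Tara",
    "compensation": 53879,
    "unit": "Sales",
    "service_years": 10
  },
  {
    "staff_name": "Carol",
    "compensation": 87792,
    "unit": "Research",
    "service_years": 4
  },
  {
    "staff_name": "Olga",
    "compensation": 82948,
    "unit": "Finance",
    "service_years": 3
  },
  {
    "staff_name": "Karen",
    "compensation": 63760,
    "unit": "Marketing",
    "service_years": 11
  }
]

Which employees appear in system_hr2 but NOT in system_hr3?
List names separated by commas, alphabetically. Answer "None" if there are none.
Paul

Schema mapping: "employee_name" (system_hr2) = "staff_name" (system_hr3) = employee name

Names in system_hr2: ['Paul', 'Tara']
Names in system_hr3: ['Carol', 'Karen', 'Olga', 'Tara']

In system_hr2 but not system_hr3: ['Paul']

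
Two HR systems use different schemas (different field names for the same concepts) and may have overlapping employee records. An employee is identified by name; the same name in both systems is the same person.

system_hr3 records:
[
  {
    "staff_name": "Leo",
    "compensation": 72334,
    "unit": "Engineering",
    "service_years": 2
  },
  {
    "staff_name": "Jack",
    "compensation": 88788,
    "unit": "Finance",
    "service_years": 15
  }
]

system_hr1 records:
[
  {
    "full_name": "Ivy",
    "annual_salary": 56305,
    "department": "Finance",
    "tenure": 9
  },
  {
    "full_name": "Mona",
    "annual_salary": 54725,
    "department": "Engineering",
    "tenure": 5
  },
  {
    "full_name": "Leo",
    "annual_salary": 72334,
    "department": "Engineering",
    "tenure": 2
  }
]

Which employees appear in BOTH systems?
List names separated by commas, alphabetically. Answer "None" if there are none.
Leo

Schema mapping: "staff_name" (system_hr3) = "full_name" (system_hr1) = employee name

Names in system_hr3: ['Jack', 'Leo']
Names in system_hr1: ['Ivy', 'Leo', 'Mona']

Intersection: ['Leo']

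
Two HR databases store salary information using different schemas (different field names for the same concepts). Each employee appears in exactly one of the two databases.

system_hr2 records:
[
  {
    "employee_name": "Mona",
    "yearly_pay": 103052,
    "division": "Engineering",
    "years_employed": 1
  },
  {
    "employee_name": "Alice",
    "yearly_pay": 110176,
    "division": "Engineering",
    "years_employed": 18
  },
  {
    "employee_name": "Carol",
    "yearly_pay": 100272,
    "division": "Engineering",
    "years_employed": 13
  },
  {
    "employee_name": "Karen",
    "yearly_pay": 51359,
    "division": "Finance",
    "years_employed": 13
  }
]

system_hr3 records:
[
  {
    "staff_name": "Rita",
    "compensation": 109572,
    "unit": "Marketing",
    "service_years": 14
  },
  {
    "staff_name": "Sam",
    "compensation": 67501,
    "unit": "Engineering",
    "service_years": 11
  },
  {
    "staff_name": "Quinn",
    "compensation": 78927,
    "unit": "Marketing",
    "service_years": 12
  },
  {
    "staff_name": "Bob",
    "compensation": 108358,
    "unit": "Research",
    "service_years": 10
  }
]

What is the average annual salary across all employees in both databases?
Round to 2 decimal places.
91152.13

Schema mapping: "yearly_pay" (system_hr2) = "compensation" (system_hr3) = annual salary

All salaries: [103052, 110176, 100272, 51359, 109572, 67501, 78927, 108358]
Sum: 729217
Count: 8
Average: 729217 / 8 = 91152.13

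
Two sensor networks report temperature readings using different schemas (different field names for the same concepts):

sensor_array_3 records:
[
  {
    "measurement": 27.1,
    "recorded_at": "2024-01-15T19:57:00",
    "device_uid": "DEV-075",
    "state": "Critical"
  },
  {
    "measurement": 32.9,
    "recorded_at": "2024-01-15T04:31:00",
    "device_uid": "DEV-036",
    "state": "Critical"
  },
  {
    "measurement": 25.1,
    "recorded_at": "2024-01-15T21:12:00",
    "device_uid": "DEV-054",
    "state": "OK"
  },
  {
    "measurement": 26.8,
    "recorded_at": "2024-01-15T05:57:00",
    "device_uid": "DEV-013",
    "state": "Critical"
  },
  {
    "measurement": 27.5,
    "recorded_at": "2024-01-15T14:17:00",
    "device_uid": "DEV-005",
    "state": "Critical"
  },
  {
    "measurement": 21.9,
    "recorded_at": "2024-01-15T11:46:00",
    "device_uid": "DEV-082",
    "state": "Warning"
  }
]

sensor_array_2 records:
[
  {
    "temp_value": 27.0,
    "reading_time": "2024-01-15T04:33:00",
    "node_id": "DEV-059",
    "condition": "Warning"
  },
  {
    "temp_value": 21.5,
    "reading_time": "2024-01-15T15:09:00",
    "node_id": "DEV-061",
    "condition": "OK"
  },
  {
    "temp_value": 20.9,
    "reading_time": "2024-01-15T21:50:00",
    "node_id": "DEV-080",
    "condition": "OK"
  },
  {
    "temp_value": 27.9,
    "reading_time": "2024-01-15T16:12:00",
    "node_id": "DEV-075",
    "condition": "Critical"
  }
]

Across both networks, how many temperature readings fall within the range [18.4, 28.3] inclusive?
9

Schema mapping: "measurement" (sensor_array_3) = "temp_value" (sensor_array_2) = temperature

Readings in [18.4, 28.3] from sensor_array_3: 5
Readings in [18.4, 28.3] from sensor_array_2: 4

Total count: 5 + 4 = 9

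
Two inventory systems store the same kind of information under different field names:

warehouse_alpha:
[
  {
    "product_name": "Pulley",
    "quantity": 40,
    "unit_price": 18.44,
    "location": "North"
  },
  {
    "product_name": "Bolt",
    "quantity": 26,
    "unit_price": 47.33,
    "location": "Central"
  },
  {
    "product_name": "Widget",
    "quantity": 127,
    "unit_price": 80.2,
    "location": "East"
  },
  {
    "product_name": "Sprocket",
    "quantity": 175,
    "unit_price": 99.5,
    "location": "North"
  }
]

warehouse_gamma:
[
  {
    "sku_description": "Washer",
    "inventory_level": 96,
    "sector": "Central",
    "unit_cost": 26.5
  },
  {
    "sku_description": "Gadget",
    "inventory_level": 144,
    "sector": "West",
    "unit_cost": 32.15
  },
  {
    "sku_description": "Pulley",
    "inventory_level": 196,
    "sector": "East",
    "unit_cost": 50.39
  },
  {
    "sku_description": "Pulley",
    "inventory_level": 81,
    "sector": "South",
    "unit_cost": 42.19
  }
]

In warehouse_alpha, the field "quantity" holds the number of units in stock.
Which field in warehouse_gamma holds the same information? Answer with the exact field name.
inventory_level

In warehouse_alpha, "quantity" holds the number of units in stock.
The fields in warehouse_gamma are: "sku_description", "inventory_level", "sector", "unit_cost".
"inventory_level" is the match: the name refers to the same concept and its values are whole-number counts (e.g. 96, 144).
The other fields ("sku_description", "sector", "unit_cost") hold different kinds of data.

So "quantity" in warehouse_alpha corresponds to "inventory_level" in warehouse_gamma.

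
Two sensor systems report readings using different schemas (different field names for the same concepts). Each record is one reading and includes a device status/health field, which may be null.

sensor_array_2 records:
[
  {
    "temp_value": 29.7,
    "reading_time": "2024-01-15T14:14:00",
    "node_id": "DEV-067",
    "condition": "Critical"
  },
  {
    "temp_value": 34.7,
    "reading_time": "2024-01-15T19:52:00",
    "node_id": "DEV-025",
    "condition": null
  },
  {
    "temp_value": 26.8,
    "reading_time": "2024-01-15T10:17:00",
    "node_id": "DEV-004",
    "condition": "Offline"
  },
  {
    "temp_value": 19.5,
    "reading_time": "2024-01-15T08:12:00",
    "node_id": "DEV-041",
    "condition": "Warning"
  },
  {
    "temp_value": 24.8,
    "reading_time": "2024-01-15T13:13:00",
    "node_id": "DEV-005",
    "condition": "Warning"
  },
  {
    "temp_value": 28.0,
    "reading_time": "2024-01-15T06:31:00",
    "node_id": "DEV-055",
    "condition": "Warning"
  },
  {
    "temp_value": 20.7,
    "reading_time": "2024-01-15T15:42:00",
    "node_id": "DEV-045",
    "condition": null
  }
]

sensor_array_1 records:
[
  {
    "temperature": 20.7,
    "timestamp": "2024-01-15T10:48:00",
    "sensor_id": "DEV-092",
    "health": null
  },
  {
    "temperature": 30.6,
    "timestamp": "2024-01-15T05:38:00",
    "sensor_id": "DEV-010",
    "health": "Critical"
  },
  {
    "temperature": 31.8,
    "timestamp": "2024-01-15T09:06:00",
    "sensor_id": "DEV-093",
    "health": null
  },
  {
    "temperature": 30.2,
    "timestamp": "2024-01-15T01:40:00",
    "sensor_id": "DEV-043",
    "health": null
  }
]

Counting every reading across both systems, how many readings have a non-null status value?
6

Schema mapping: "condition" (sensor_array_2) = "health" (sensor_array_1) = status

Non-null in sensor_array_2: 5
Non-null in sensor_array_1: 1

Total non-null: 5 + 1 = 6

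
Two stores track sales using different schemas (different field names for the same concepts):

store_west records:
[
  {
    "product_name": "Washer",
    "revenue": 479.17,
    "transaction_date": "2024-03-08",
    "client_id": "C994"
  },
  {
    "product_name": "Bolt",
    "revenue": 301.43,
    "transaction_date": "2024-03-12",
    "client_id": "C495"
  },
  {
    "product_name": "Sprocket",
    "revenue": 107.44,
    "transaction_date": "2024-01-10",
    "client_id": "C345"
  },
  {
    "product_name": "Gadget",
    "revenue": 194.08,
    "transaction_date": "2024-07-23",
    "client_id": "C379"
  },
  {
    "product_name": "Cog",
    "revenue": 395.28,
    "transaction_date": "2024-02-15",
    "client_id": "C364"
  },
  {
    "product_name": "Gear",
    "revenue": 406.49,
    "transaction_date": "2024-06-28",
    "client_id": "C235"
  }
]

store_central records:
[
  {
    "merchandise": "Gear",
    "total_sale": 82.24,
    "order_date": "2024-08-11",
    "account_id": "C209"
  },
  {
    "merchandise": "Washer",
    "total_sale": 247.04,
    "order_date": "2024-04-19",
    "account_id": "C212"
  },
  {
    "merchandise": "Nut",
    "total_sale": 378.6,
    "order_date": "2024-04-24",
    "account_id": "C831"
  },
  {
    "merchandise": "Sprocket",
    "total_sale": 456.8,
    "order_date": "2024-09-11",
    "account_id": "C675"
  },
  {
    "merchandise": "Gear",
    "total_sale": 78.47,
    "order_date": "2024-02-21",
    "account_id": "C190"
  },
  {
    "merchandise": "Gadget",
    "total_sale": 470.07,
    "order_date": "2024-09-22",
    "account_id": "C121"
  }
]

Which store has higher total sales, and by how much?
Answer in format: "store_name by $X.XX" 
store_west by $170.67

Schema mapping: "revenue" (store_west) = "total_sale" (store_central) = sale amount

Total for store_west: 1883.89
Total for store_central: 1713.22

Difference: |1883.89 - 1713.22| = 170.67
store_west has higher sales by $170.67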